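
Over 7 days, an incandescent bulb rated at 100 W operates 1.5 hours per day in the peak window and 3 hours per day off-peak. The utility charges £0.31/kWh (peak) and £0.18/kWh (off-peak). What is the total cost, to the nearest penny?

£0.70

Peak energy = 0.1 kW × 1.5 h × 7 = 1.05 kWh
Off-peak energy = 0.1 kW × 3 h × 7 = 2.1 kWh
Cost = 1.05 × £0.31 + 2.1 × £0.18 = £0.3255 + £0.378 = £0.70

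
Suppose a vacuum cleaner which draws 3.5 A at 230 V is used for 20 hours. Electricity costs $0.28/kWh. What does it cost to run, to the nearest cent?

Power = 3.5 A × 230 V = 805 W = 0.805 kW
Energy = 0.805 kW × 20 h = 16.1 kWh
Cost = 16.1 kWh × $0.28/kWh = $4.51

$4.51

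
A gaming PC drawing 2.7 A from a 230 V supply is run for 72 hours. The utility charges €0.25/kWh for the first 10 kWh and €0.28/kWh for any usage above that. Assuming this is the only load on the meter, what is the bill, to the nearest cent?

€12.22

Power = 2.7 A × 230 V = 621 W = 0.621 kW
Energy = 0.621 kW × 72 h = 44.712 kWh
Tier 1 (0–10 kWh): 10 × €0.25 = €2.5
Above 10 kWh: 34.712 × €0.28 = €9.71936
Bill = €12.22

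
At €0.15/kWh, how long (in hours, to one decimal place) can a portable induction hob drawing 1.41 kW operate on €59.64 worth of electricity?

282.0 h

Energy available = €59.64 ÷ €0.15/kWh = 397.6 kWh
Hours = 397.6 kWh ÷ 1.41 kW = 282.0 h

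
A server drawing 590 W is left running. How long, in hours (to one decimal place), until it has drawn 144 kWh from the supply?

244.1 h

Hours = 144 kWh ÷ 0.59 kW = 244.1 h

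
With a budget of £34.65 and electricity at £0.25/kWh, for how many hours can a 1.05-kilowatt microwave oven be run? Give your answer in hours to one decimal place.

132.0 h

Energy available = £34.65 ÷ £0.25/kWh = 138.6 kWh
Hours = 138.6 kWh ÷ 1.05 kW = 132.0 h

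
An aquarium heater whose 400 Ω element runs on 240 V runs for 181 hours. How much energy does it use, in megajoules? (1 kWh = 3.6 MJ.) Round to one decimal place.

Power = V²/R = 240²/400 = 144 W = 0.144 kW
Energy = 0.144 kW × 181 h = 26.064 kWh
= 26.064 × 3.6 MJ = 93.8 MJ

93.8 MJ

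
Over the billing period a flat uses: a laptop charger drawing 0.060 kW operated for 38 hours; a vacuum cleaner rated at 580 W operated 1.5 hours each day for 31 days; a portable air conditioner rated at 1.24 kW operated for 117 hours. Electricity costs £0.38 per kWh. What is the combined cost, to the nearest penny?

laptop charger: 0.06 kW × 38 h = 2.28 kWh
vacuum cleaner: Runtime = 1.5 h/day × 31 days = 46.5 h
vacuum cleaner: 0.58 kW × 46.5 h = 26.97 kWh
portable air conditioner: 1.24 kW × 117 h = 145.08 kWh
Total energy = 174.33 kWh
Cost = 174.33 × £0.38 = £66.25

£66.25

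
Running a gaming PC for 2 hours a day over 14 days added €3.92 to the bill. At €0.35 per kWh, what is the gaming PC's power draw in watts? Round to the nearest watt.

Energy = €3.92 ÷ €0.35/kWh = 11.2 kWh
Runtime = 2 h/day × 14 days = 28 h
Power = 11.2 kWh ÷ 28 h = 0.4 kW = 400 W

400 W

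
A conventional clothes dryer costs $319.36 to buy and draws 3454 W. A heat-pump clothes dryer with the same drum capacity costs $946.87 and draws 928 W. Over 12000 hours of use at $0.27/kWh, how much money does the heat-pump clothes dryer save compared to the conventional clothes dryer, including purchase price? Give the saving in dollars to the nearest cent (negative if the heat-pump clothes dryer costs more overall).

$7556.73

conventional clothes dryer: $319.36 + (3454/1000) kW × 12000 h × $0.27 = $319.36 + $11190.96 = $11510.32
heat-pump clothes dryer: $946.87 + (928/1000) kW × 12000 h × $0.27 = $946.87 + $3006.72 = $3953.59
Saving = $11510.32 − $3953.59 = $7556.73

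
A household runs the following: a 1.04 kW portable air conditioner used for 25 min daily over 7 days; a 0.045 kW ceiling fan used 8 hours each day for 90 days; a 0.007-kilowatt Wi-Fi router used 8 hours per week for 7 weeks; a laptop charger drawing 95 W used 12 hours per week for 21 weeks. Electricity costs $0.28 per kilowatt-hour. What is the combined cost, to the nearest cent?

portable air conditioner: Runtime = 25 min × 7 = 175 min = 2.916666… h
portable air conditioner: 1.04 kW × 2.916666… h = 3.033333… kWh
ceiling fan: Runtime = 8 h/day × 90 days = 720 h
ceiling fan: 0.045 kW × 720 h = 32.4 kWh
Wi-Fi router: Runtime = 8 h/week × 7 weeks = 56 h
Wi-Fi router: 0.007 kW × 56 h = 0.392 kWh
laptop charger: Runtime = 12 h/week × 21 weeks = 252 h
laptop charger: 0.095 kW × 252 h = 23.94 kWh
Total energy = 59.765333… kWh
Cost = 59.765333… × $0.28 = $16.73

$16.73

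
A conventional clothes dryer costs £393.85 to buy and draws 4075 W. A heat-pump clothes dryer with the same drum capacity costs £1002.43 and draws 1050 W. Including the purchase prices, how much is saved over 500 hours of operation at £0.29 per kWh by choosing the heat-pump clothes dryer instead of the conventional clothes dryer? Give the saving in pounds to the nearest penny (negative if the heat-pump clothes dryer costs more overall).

-£169.96

conventional clothes dryer: £393.85 + (4075/1000) kW × 500 h × £0.29 = £393.85 + £590.875 = £984.725
heat-pump clothes dryer: £1002.43 + (1050/1000) kW × 500 h × £0.29 = £1002.43 + £152.25 = £1154.68
Saving = £984.725 − £1154.68 = −£169.955 → -£169.96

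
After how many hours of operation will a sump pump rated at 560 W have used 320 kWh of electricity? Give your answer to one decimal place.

Hours = 320 kWh ÷ 0.56 kW = 571.4 h

571.4 h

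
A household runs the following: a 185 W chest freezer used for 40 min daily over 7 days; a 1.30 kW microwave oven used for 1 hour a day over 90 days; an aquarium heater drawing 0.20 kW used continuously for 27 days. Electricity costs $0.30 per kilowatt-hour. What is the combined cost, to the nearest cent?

chest freezer: Runtime = 40 min × 7 = 280 min = 4.666666… h
chest freezer: 0.185 kW × 4.666666… h = 0.863333… kWh
microwave oven: Runtime = 1 h/day × 90 days = 90 h
microwave oven: 1.3 kW × 90 h = 117 kWh
aquarium heater: Runtime = 24 h × 27 = 648 h
aquarium heater: 0.2 kW × 648 h = 129.6 kWh
Total energy = 247.463333… kWh
Cost = 247.463333… × $0.30 = $74.24

$74.24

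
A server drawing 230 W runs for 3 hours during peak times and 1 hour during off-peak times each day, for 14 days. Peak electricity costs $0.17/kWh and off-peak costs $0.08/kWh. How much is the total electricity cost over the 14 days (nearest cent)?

Peak energy = 0.23 kW × 3 h × 14 = 9.66 kWh
Off-peak energy = 0.23 kW × 1 h × 14 = 3.22 kWh
Cost = 9.66 × $0.17 + 3.22 × $0.08 = $1.6422 + $0.2576 = $1.90

$1.90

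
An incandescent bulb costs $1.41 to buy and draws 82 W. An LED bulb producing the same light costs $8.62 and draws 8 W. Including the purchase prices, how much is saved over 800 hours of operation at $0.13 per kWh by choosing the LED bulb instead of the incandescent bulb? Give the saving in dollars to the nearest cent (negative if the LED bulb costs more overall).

$0.49

incandescent bulb: $1.41 + (82/1000) kW × 800 h × $0.13 = $1.41 + $8.528 = $9.938
LED bulb: $8.62 + (8/1000) kW × 800 h × $0.13 = $8.62 + $0.832 = $9.452
Saving = $9.938 − $9.452 = $0.486 → $0.49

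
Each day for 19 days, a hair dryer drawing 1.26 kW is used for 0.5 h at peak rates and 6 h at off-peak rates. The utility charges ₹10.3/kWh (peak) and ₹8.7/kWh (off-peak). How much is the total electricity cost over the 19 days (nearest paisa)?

₹1372.96

Peak energy = 1.26 kW × 0.5 h × 19 = 11.97 kWh
Off-peak energy = 1.26 kW × 6 h × 19 = 143.64 kWh
Cost = 11.97 × ₹10.3 + 143.64 × ₹8.7 = ₹123.291 + ₹1249.668 = ₹1372.96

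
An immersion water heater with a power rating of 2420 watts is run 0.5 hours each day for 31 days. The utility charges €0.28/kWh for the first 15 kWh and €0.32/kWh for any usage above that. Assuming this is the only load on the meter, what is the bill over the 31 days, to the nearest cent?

Runtime = 0.5 h/day × 31 days = 15.5 h
Energy = 2.42 kW × 15.5 h = 37.51 kWh
Tier 1 (0–15 kWh): 15 × €0.28 = €4.2
Above 15 kWh: 22.51 × €0.32 = €7.2032
Bill = €11.40

€11.40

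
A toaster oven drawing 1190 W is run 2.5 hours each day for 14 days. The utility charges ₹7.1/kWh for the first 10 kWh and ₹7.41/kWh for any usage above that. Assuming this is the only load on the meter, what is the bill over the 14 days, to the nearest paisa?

₹305.53

Runtime = 2.5 h/day × 14 days = 35 h
Energy = 1.19 kW × 35 h = 41.65 kWh
Tier 1 (0–10 kWh): 10 × ₹7.1 = ₹71
Above 10 kWh: 31.65 × ₹7.41 = ₹234.5265
Bill = ₹305.53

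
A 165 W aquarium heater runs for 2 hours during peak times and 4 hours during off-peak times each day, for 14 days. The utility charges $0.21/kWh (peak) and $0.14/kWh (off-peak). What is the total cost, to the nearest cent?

$2.26

Peak energy = 0.165 kW × 2 h × 14 = 4.62 kWh
Off-peak energy = 0.165 kW × 4 h × 14 = 9.24 kWh
Cost = 4.62 × $0.21 + 9.24 × $0.14 = $0.9702 + $1.2936 = $2.26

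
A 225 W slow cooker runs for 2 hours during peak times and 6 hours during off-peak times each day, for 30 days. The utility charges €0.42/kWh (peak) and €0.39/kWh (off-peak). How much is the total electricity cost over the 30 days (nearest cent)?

Peak energy = 0.225 kW × 2 h × 30 = 13.5 kWh
Off-peak energy = 0.225 kW × 6 h × 30 = 40.5 kWh
Cost = 13.5 × €0.42 + 40.5 × €0.39 = €5.67 + €15.795 = €21.47

€21.47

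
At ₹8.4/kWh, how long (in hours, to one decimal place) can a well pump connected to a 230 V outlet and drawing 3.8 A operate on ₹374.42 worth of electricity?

51.0 h

Power = 3.8 A × 230 V = 874 W = 0.874 kW
Energy available = ₹374.42 ÷ ₹8.4/kWh = 44.5738 kWh
Hours = 44.5738 kWh ÷ 0.874 kW = 51.0 h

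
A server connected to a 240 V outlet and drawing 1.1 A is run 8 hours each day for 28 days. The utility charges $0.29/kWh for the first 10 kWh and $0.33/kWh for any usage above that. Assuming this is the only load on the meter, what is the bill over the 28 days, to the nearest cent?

$19.11

Power = 1.1 A × 240 V = 264 W = 0.264 kW
Runtime = 8 h/day × 28 days = 224 h
Energy = 0.264 kW × 224 h = 59.136 kWh
Tier 1 (0–10 kWh): 10 × $0.29 = $2.9
Above 10 kWh: 49.136 × $0.33 = $16.21488
Bill = $19.11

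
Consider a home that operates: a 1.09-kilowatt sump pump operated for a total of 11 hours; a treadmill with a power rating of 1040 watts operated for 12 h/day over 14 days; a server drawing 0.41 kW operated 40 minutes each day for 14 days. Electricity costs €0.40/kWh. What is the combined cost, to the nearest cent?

€76.21

sump pump: 1.09 kW × 11 h = 11.99 kWh
treadmill: Runtime = 12 h/day × 14 days = 168 h
treadmill: 1.04 kW × 168 h = 174.72 kWh
server: Runtime = 40 min × 14 = 560 min = 9.333333… h
server: 0.41 kW × 9.333333… h = 3.826666… kWh
Total energy = 190.536666… kWh
Cost = 190.536666… × €0.40 = €76.21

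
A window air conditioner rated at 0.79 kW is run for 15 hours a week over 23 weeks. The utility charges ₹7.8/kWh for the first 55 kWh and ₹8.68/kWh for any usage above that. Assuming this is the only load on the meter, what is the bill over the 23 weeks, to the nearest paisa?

Runtime = 15 h/week × 23 weeks = 345 h
Energy = 0.79 kW × 345 h = 272.55 kWh
Tier 1 (0–55 kWh): 55 × ₹7.8 = ₹429
Above 55 kWh: 217.55 × ₹8.68 = ₹1888.334
Bill = ₹2317.33

₹2317.33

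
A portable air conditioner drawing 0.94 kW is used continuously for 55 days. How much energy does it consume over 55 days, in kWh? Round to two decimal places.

Runtime = 24 h × 55 = 1320 h
Energy = 0.94 kW × 1320 h = 1240.8 kWh

1240.80 kWh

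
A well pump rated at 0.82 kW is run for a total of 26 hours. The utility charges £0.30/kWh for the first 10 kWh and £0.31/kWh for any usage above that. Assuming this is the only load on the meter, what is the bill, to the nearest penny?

Energy = 0.82 kW × 26 h = 21.32 kWh
Tier 1 (0–10 kWh): 10 × £0.30 = £3
Above 10 kWh: 11.32 × £0.31 = £3.5092
Bill = £6.51

£6.51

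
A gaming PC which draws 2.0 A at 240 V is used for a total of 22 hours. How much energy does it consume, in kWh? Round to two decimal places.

10.56 kWh

Power = 2.0 A × 240 V = 480 W = 0.48 kW
Energy = 0.48 kW × 22 h = 10.56 kWh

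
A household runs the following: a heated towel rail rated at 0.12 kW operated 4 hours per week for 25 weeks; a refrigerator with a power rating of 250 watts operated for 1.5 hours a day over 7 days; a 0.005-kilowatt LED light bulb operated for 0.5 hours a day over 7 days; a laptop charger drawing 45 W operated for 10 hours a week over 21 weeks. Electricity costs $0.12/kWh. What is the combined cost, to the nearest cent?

$2.89

heated towel rail: Runtime = 4 h/week × 25 weeks = 100 h
heated towel rail: 0.12 kW × 100 h = 12 kWh
refrigerator: Runtime = 1.5 h/day × 7 days = 10.5 h
refrigerator: 0.25 kW × 10.5 h = 2.625 kWh
LED light bulb: Runtime = 0.5 h/day × 7 days = 3.5 h
LED light bulb: 0.005 kW × 3.5 h = 0.0175 kWh
laptop charger: Runtime = 10 h/week × 21 weeks = 210 h
laptop charger: 0.045 kW × 210 h = 9.45 kWh
Total energy = 24.0925 kWh
Cost = 24.0925 × $0.12 = $2.89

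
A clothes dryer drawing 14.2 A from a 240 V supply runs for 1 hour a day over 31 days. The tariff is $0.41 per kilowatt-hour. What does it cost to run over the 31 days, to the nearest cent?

Power = 14.2 A × 240 V = 3408 W = 3.408 kW
Runtime = 1 h/day × 31 days = 31 h
Energy = 3.408 kW × 31 h = 105.648 kWh
Cost = 105.648 kWh × $0.41/kWh = $43.32

$43.32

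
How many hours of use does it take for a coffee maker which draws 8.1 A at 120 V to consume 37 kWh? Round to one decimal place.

38.1 h

Power = 8.1 A × 120 V = 972 W = 0.972 kW
Hours = 37 kWh ÷ 0.972 kW = 38.1 h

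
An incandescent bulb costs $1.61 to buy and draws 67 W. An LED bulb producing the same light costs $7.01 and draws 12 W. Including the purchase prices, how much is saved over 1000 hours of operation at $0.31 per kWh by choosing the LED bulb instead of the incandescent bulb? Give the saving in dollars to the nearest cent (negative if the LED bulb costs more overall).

$11.65

incandescent bulb: $1.61 + (67/1000) kW × 1000 h × $0.31 = $1.61 + $20.77 = $22.38
LED bulb: $7.01 + (12/1000) kW × 1000 h × $0.31 = $7.01 + $3.72 = $10.73
Saving = $22.38 − $10.73 = $11.65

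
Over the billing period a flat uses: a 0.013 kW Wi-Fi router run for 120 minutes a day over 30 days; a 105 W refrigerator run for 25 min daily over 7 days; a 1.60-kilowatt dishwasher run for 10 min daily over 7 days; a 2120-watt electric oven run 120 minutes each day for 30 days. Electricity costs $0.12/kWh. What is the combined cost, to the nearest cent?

$15.62

Wi-Fi router: Runtime = 120 min × 30 = 3600 min = 60 h
Wi-Fi router: 0.013 kW × 60 h = 0.78 kWh
refrigerator: Runtime = 25 min × 7 = 175 min = 2.916666… h
refrigerator: 0.105 kW × 2.916666… h = 0.30625 kWh
dishwasher: Runtime = 10 min × 7 = 70 min = 1.166666… h
dishwasher: 1.6 kW × 1.166666… h = 1.866666… kWh
electric oven: Runtime = 120 min × 30 = 3600 min = 60 h
electric oven: 2.12 kW × 60 h = 127.2 kWh
Total energy = 130.152916… kWh
Cost = 130.152916… × $0.12 = $15.62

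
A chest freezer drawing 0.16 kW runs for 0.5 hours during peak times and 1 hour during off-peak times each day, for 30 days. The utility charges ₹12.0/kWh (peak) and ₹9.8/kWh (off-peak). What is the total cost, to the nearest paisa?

Peak energy = 0.16 kW × 0.5 h × 30 = 2.4 kWh
Off-peak energy = 0.16 kW × 1 h × 30 = 4.8 kWh
Cost = 2.4 × ₹12.0 + 4.8 × ₹9.8 = ₹28.8 + ₹47.04 = ₹75.84

₹75.84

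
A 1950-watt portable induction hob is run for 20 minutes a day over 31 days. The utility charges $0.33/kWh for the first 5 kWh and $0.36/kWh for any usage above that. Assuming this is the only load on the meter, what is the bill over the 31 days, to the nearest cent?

Runtime = 20 min × 31 = 620 min = 10.333333… h
Energy = 1.95 kW × 10.333333… h = 20.15 kWh
Tier 1 (0–5 kWh): 5 × $0.33 = $1.65
Above 5 kWh: 15.15 × $0.36 = $5.454
Bill = $7.10

$7.10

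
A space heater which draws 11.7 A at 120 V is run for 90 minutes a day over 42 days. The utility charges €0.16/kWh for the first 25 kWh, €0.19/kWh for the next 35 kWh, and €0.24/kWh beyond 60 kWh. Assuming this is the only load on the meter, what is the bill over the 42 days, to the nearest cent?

Power = 11.7 A × 120 V = 1404 W = 1.404 kW
Runtime = 90 min × 42 = 3780 min = 63 h
Energy = 1.404 kW × 63 h = 88.452 kWh
Tier 1 (0–25 kWh): 25 × €0.16 = €4
Tier 2 (25–60 kWh): 35 × €0.19 = €6.65
Above 60 kWh: 28.452 × €0.24 = €6.82848
Bill = €17.48

€17.48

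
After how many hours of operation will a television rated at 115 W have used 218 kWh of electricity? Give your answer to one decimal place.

1895.7 h

Hours = 218 kWh ÷ 0.115 kW = 1895.7 h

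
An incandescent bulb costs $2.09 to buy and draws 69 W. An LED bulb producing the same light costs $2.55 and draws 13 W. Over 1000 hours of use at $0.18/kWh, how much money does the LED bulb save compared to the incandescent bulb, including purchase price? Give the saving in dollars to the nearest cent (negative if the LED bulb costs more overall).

$9.62

incandescent bulb: $2.09 + (69/1000) kW × 1000 h × $0.18 = $2.09 + $12.42 = $14.51
LED bulb: $2.55 + (13/1000) kW × 1000 h × $0.18 = $2.55 + $2.34 = $4.89
Saving = $14.51 − $4.89 = $9.62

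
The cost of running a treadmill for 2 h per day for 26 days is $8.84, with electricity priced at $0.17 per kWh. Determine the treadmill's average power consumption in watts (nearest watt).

Energy = $8.84 ÷ $0.17/kWh = 52 kWh
Runtime = 2 h/day × 26 days = 52 h
Power = 52 kWh ÷ 52 h = 1 kW = 1000 W

1000 W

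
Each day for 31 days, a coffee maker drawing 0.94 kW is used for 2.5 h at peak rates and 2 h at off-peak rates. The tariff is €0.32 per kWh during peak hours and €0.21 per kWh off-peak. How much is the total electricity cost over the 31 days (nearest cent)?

€35.55

Peak energy = 0.94 kW × 2.5 h × 31 = 72.85 kWh
Off-peak energy = 0.94 kW × 2 h × 31 = 58.28 kWh
Cost = 72.85 × €0.32 + 58.28 × €0.21 = €23.312 + €12.2388 = €35.55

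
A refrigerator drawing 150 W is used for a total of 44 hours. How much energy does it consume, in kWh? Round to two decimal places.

Energy = 0.15 kW × 44 h = 6.6 kWh

6.60 kWh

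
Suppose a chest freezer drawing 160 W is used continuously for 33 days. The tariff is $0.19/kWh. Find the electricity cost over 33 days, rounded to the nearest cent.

$24.08

Runtime = 24 h × 33 = 792 h
Energy = 0.16 kW × 792 h = 126.72 kWh
Cost = 126.72 kWh × $0.19/kWh = $24.08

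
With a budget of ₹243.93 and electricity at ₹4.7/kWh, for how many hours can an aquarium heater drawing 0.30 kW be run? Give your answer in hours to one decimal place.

173.0 h

Energy available = ₹243.93 ÷ ₹4.7/kWh = 51.9 kWh
Hours = 51.9 kWh ÷ 0.3 kW = 173.0 h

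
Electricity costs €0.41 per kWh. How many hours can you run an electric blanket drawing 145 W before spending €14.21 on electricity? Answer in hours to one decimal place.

239.0 h

Energy available = €14.21 ÷ €0.41/kWh = 34.6585 kWh
Hours = 34.6585 kWh ÷ 0.145 kW = 239.0 h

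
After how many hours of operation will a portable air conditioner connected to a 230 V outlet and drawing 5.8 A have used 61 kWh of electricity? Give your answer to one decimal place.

Power = 5.8 A × 230 V = 1334 W = 1.334 kW
Hours = 61 kWh ÷ 1.334 kW = 45.7 h

45.7 h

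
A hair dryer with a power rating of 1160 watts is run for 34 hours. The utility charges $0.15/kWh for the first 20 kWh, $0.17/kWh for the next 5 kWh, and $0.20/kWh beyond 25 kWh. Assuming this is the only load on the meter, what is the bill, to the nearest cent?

$6.74

Energy = 1.16 kW × 34 h = 39.44 kWh
Tier 1 (0–20 kWh): 20 × $0.15 = $3
Tier 2 (20–25 kWh): 5 × $0.17 = $0.85
Above 25 kWh: 14.44 × $0.20 = $2.888
Bill = $6.74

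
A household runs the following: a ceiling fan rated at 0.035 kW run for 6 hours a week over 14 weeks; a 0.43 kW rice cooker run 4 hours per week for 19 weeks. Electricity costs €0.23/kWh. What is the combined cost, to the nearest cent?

€8.19

ceiling fan: Runtime = 6 h/week × 14 weeks = 84 h
ceiling fan: 0.035 kW × 84 h = 2.94 kWh
rice cooker: Runtime = 4 h/week × 19 weeks = 76 h
rice cooker: 0.43 kW × 76 h = 32.68 kWh
Total energy = 35.62 kWh
Cost = 35.62 × €0.23 = €8.19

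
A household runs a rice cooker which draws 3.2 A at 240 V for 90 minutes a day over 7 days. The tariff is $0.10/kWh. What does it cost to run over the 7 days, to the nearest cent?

Power = 3.2 A × 240 V = 768 W = 0.768 kW
Runtime = 90 min × 7 = 630 min = 10.5 h
Energy = 0.768 kW × 10.5 h = 8.064 kWh
Cost = 8.064 kWh × $0.10/kWh = $0.81

$0.81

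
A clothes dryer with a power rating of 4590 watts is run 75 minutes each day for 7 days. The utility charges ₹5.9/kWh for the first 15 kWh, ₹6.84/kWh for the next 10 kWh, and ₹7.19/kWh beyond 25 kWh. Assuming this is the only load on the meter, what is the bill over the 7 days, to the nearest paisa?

Runtime = 75 min × 7 = 525 min = 8.75 h
Energy = 4.59 kW × 8.75 h = 40.1625 kWh
Tier 1 (0–15 kWh): 15 × ₹5.9 = ₹88.5
Tier 2 (15–25 kWh): 10 × ₹6.84 = ₹68.4
Above 25 kWh: 15.1625 × ₹7.19 = ₹109.018375
Bill = ₹265.92

₹265.92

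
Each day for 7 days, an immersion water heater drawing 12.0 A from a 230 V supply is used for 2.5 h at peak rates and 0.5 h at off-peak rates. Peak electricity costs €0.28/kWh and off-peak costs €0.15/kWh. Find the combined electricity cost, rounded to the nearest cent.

Power = 12.0 A × 230 V = 2760 W = 2.76 kW
Peak energy = 2.76 kW × 2.5 h × 7 = 48.3 kWh
Off-peak energy = 2.76 kW × 0.5 h × 7 = 9.66 kWh
Cost = 48.3 × €0.28 + 9.66 × €0.15 = €13.524 + €1.449 = €14.97

€14.97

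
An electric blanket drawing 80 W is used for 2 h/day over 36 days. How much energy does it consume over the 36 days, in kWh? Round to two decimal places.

5.76 kWh

Runtime = 2 h/day × 36 days = 72 h
Energy = 0.08 kW × 72 h = 5.76 kWh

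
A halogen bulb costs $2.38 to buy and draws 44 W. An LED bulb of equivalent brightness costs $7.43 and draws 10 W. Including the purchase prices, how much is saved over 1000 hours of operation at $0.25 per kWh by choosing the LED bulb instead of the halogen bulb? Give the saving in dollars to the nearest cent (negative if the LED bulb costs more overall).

halogen bulb: $2.38 + (44/1000) kW × 1000 h × $0.25 = $2.38 + $11 = $13.38
LED bulb: $7.43 + (10/1000) kW × 1000 h × $0.25 = $7.43 + $2.5 = $9.93
Saving = $13.38 − $9.93 = $3.45

$3.45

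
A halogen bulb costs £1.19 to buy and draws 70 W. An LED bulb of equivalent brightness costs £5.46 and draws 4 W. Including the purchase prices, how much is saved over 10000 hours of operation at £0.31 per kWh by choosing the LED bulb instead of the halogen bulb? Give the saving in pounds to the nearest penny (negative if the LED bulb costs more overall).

£200.33

halogen bulb: £1.19 + (70/1000) kW × 10000 h × £0.31 = £1.19 + £217 = £218.19
LED bulb: £5.46 + (4/1000) kW × 10000 h × £0.31 = £5.46 + £12.4 = £17.86
Saving = £218.19 − £17.86 = £200.33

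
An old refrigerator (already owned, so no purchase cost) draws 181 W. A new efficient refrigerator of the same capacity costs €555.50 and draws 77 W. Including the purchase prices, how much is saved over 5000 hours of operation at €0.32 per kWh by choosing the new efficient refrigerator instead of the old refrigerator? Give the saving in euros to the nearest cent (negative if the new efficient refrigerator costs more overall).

old refrigerator: €0.00 + (181/1000) kW × 5000 h × €0.32 = €0.00 + €289.6 = €289.6
new efficient refrigerator: €555.50 + (77/1000) kW × 5000 h × €0.32 = €555.50 + €123.2 = €678.7
Saving = €289.6 − €678.7 = −€389.1

-€389.10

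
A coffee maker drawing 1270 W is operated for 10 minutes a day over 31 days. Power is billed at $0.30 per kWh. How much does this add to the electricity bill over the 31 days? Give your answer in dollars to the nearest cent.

Runtime = 10 min × 31 = 310 min = 5.166666… h
Energy = 1.27 kW × 5.166666… h = 6.561666… kWh
Cost = 6.561666… kWh × $0.30/kWh = $1.97

$1.97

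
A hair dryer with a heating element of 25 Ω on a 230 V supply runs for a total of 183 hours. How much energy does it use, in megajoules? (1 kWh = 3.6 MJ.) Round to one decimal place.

Power = V²/R = 230²/25 = 2116 W = 2.116 kW
Energy = 2.116 kW × 183 h = 387.228 kWh
= 387.228 × 3.6 MJ = 1394.0 MJ

1394.0 MJ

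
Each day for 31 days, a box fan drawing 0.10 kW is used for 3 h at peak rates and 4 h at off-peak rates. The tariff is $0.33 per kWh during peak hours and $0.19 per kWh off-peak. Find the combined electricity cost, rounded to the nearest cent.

Peak energy = 0.1 kW × 3 h × 31 = 9.3 kWh
Off-peak energy = 0.1 kW × 4 h × 31 = 12.4 kWh
Cost = 9.3 × $0.33 + 12.4 × $0.19 = $3.069 + $2.356 = $5.43

$5.43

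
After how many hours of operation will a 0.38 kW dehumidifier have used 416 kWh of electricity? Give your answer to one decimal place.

1094.7 h

Hours = 416 kWh ÷ 0.38 kW = 1094.7 h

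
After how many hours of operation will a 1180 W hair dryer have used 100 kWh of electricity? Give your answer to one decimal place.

Hours = 100 kWh ÷ 1.18 kW = 84.7 h

84.7 h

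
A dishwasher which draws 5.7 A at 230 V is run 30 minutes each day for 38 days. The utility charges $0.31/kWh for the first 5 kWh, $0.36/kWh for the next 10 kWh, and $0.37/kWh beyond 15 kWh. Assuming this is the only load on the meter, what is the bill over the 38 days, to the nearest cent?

Power = 5.7 A × 230 V = 1311 W = 1.311 kW
Runtime = 30 min × 38 = 1140 min = 19 h
Energy = 1.311 kW × 19 h = 24.909 kWh
Tier 1 (0–5 kWh): 5 × $0.31 = $1.55
Tier 2 (5–15 kWh): 10 × $0.36 = $3.6
Above 15 kWh: 9.909 × $0.37 = $3.66633
Bill = $8.82

$8.82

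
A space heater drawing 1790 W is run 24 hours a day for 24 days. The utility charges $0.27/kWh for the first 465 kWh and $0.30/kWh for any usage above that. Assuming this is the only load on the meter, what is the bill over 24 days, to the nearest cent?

$295.36

Runtime = 24 h × 24 = 576 h
Energy = 1.79 kW × 576 h = 1031.04 kWh
Tier 1 (0–465 kWh): 465 × $0.27 = $125.55
Above 465 kWh: 566.04 × $0.30 = $169.812
Bill = $295.36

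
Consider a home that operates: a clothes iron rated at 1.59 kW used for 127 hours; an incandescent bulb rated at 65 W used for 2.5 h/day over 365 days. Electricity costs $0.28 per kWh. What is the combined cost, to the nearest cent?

clothes iron: 1.59 kW × 127 h = 201.93 kWh
incandescent bulb: Runtime = 2.5 h/day × 365 days = 912.5 h
incandescent bulb: 0.065 kW × 912.5 h = 59.3125 kWh
Total energy = 261.2425 kWh
Cost = 261.2425 × $0.28 = $73.15

$73.15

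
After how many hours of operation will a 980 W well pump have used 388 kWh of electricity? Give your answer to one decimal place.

Hours = 388 kWh ÷ 0.98 kW = 395.9 h

395.9 h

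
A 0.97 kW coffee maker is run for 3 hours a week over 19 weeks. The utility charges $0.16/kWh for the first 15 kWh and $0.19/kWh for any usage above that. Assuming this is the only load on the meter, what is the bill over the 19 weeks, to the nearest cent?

Runtime = 3 h/week × 19 weeks = 57 h
Energy = 0.97 kW × 57 h = 55.29 kWh
Tier 1 (0–15 kWh): 15 × $0.16 = $2.4
Above 15 kWh: 40.29 × $0.19 = $7.6551
Bill = $10.06

$10.06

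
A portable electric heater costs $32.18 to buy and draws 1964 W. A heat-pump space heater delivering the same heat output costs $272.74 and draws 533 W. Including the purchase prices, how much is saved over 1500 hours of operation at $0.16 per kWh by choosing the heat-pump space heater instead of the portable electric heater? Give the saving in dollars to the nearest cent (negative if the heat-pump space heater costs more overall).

$102.88

portable electric heater: $32.18 + (1964/1000) kW × 1500 h × $0.16 = $32.18 + $471.36 = $503.54
heat-pump space heater: $272.74 + (533/1000) kW × 1500 h × $0.16 = $272.74 + $127.92 = $400.66
Saving = $503.54 − $400.66 = $102.88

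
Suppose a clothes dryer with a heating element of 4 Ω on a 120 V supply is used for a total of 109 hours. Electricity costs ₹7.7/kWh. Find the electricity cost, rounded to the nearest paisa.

₹3021.48

Power = V²/R = 120²/4 = 3600 W = 3.6 kW
Energy = 3.6 kW × 109 h = 392.4 kWh
Cost = 392.4 kWh × ₹7.7/kWh = ₹3021.48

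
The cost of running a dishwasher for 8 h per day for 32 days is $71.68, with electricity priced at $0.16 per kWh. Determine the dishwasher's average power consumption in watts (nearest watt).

1750 W

Energy = $71.68 ÷ $0.16/kWh = 448 kWh
Runtime = 8 h/day × 32 days = 256 h
Power = 448 kWh ÷ 256 h = 1.75 kW = 1750 W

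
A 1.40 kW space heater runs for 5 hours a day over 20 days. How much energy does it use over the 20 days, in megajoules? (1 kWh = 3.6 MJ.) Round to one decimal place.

504.0 MJ

Runtime = 5 h/day × 20 days = 100 h
Energy = 1.4 kW × 100 h = 140 kWh
= 140 × 3.6 MJ = 504.0 MJ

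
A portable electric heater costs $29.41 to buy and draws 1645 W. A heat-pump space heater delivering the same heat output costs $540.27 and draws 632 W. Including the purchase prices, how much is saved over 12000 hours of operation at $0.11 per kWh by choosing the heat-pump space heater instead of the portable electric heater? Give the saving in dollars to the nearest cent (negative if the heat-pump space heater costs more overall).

$826.30

portable electric heater: $29.41 + (1645/1000) kW × 12000 h × $0.11 = $29.41 + $2171.4 = $2200.81
heat-pump space heater: $540.27 + (632/1000) kW × 12000 h × $0.11 = $540.27 + $834.24 = $1374.51
Saving = $2200.81 − $1374.51 = $826.3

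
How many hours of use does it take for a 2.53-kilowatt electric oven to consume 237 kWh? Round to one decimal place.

93.7 h

Hours = 237 kWh ÷ 2.53 kW = 93.7 h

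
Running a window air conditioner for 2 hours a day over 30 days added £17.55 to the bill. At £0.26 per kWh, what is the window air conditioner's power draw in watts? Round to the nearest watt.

Energy = £17.55 ÷ £0.26/kWh = 67.5 kWh
Runtime = 2 h/day × 30 days = 60 h
Power = 67.5 kWh ÷ 60 h = 1.125 kW = 1125 W

1125 W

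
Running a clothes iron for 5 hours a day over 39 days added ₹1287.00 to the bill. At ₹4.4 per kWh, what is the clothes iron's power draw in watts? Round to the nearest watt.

1500 W

Energy = ₹1287.00 ÷ ₹4.4/kWh = 292.5 kWh
Runtime = 5 h/day × 39 days = 195 h
Power = 292.5 kWh ÷ 195 h = 1.5 kW = 1500 W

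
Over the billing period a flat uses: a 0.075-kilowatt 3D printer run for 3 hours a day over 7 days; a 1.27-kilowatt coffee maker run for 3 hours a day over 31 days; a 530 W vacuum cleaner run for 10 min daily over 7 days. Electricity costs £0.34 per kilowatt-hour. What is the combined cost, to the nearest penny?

£40.90

3D printer: Runtime = 3 h/day × 7 days = 21 h
3D printer: 0.075 kW × 21 h = 1.575 kWh
coffee maker: Runtime = 3 h/day × 31 days = 93 h
coffee maker: 1.27 kW × 93 h = 118.11 kWh
vacuum cleaner: Runtime = 10 min × 7 = 70 min = 1.166666… h
vacuum cleaner: 0.53 kW × 1.166666… h = 0.618333… kWh
Total energy = 120.303333… kWh
Cost = 120.303333… × £0.34 = £40.90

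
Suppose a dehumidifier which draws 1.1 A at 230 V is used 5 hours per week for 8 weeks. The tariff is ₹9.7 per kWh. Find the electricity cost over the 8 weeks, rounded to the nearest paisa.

₹98.16

Power = 1.1 A × 230 V = 253 W = 0.253 kW
Runtime = 5 h/week × 8 weeks = 40 h
Energy = 0.253 kW × 40 h = 10.12 kWh
Cost = 10.12 kWh × ₹9.7/kWh = ₹98.16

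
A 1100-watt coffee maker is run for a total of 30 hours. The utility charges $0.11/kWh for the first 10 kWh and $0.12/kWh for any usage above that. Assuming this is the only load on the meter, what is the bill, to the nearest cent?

$3.86

Energy = 1.1 kW × 30 h = 33 kWh
Tier 1 (0–10 kWh): 10 × $0.11 = $1.1
Above 10 kWh: 23 × $0.12 = $2.76
Bill = $3.86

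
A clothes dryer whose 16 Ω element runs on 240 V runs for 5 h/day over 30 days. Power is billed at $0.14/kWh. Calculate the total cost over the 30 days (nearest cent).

Power = V²/R = 240²/16 = 3600 W = 3.6 kW
Runtime = 5 h/day × 30 days = 150 h
Energy = 3.6 kW × 150 h = 540 kWh
Cost = 540 kWh × $0.14/kWh = $75.60

$75.60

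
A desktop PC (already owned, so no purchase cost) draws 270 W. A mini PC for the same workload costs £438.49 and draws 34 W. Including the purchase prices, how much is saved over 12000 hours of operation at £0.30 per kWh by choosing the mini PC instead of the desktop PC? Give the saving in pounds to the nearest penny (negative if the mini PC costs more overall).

£411.11

desktop PC: £0.00 + (270/1000) kW × 12000 h × £0.30 = £0.00 + £972 = £972
mini PC: £438.49 + (34/1000) kW × 12000 h × £0.30 = £438.49 + £122.4 = £560.89
Saving = £972 − £560.89 = £411.11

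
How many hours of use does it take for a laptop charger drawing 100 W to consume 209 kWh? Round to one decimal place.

Hours = 209 kWh ÷ 0.1 kW = 2090.0 h

2090.0 h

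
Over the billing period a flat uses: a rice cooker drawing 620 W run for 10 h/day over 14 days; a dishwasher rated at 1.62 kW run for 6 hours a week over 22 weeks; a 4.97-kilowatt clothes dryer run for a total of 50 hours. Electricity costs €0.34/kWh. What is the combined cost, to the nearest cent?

rice cooker: Runtime = 10 h/day × 14 days = 140 h
rice cooker: 0.62 kW × 140 h = 86.8 kWh
dishwasher: Runtime = 6 h/week × 22 weeks = 132 h
dishwasher: 1.62 kW × 132 h = 213.84 kWh
clothes dryer: 4.97 kW × 50 h = 248.5 kWh
Total energy = 549.14 kWh
Cost = 549.14 × €0.34 = €186.71

€186.71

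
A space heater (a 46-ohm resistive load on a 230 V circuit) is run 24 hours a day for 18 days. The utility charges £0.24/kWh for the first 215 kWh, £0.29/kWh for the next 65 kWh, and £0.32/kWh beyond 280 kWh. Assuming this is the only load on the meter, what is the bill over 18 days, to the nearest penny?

Power = V²/R = 230²/46 = 1150 W = 1.15 kW
Runtime = 24 h × 18 = 432 h
Energy = 1.15 kW × 432 h = 496.8 kWh
Tier 1 (0–215 kWh): 215 × £0.24 = £51.6
Tier 2 (215–280 kWh): 65 × £0.29 = £18.85
Above 280 kWh: 216.8 × £0.32 = £69.376
Bill = £139.83

£139.83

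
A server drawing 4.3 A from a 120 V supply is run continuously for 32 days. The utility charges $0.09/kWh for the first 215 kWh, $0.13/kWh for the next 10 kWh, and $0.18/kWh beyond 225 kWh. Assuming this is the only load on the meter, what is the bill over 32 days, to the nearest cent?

Power = 4.3 A × 120 V = 516 W = 0.516 kW
Runtime = 24 h × 32 = 768 h
Energy = 0.516 kW × 768 h = 396.288 kWh
Tier 1 (0–215 kWh): 215 × $0.09 = $19.35
Tier 2 (215–225 kWh): 10 × $0.13 = $1.3
Above 225 kWh: 171.288 × $0.18 = $30.83184
Bill = $51.48

$51.48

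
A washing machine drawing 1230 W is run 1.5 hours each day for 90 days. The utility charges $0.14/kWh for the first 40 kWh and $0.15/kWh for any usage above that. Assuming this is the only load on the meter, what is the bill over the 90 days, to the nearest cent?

Runtime = 1.5 h/day × 90 days = 135 h
Energy = 1.23 kW × 135 h = 166.05 kWh
Tier 1 (0–40 kWh): 40 × $0.14 = $5.6
Above 40 kWh: 126.05 × $0.15 = $18.9075
Bill = $24.51

$24.51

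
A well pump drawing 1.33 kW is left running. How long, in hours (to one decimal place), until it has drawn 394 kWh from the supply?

296.2 h

Hours = 394 kWh ÷ 1.33 kW = 296.2 h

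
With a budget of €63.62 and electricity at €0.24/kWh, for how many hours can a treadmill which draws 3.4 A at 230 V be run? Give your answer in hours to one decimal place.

339.0 h

Power = 3.4 A × 230 V = 782 W = 0.782 kW
Energy available = €63.62 ÷ €0.24/kWh = 265.0833 kWh
Hours = 265.0833 kWh ÷ 0.782 kW = 339.0 h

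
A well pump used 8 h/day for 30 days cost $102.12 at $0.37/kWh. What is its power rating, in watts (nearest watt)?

1150 W

Energy = $102.12 ÷ $0.37/kWh = 276 kWh
Runtime = 8 h/day × 30 days = 240 h
Power = 276 kWh ÷ 240 h = 1.15 kW = 1150 W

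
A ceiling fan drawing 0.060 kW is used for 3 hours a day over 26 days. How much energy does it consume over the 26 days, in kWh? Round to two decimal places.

4.68 kWh

Runtime = 3 h/day × 26 days = 78 h
Energy = 0.06 kW × 78 h = 4.68 kWh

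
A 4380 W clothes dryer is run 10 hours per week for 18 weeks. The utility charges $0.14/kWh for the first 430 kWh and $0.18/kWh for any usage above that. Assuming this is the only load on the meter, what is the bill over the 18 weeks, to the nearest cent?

Runtime = 10 h/week × 18 weeks = 180 h
Energy = 4.38 kW × 180 h = 788.4 kWh
Tier 1 (0–430 kWh): 430 × $0.14 = $60.2
Above 430 kWh: 358.4 × $0.18 = $64.512
Bill = $124.71

$124.71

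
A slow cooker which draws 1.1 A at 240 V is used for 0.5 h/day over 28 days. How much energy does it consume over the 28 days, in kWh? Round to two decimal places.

Power = 1.1 A × 240 V = 264 W = 0.264 kW
Runtime = 0.5 h/day × 28 days = 14 h
Energy = 0.264 kW × 14 h = 3.696 kWh ≈ 3.70 kWh

3.70 kWh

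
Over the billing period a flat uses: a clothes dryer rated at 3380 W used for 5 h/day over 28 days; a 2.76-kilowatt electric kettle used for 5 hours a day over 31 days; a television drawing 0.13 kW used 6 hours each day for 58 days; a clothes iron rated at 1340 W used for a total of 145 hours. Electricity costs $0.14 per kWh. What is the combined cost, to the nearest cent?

clothes dryer: Runtime = 5 h/day × 28 days = 140 h
clothes dryer: 3.38 kW × 140 h = 473.2 kWh
electric kettle: Runtime = 5 h/day × 31 days = 155 h
electric kettle: 2.76 kW × 155 h = 427.8 kWh
television: Runtime = 6 h/day × 58 days = 348 h
television: 0.13 kW × 348 h = 45.24 kWh
clothes iron: 1.34 kW × 145 h = 194.3 kWh
Total energy = 1140.54 kWh
Cost = 1140.54 × $0.14 = $159.68

$159.68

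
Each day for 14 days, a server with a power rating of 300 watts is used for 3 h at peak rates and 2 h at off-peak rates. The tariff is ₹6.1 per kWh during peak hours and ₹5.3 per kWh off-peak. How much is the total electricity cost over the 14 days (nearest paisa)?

Peak energy = 0.3 kW × 3 h × 14 = 12.6 kWh
Off-peak energy = 0.3 kW × 2 h × 14 = 8.4 kWh
Cost = 12.6 × ₹6.1 + 8.4 × ₹5.3 = ₹76.86 + ₹44.52 = ₹121.38

₹121.38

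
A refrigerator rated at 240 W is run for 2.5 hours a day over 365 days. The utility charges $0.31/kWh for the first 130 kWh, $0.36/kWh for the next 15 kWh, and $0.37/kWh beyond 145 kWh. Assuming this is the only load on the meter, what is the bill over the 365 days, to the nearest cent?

Runtime = 2.5 h/day × 365 days = 912.5 h
Energy = 0.24 kW × 912.5 h = 219 kWh
Tier 1 (0–130 kWh): 130 × $0.31 = $40.3
Tier 2 (130–145 kWh): 15 × $0.36 = $5.4
Above 145 kWh: 74 × $0.37 = $27.38
Bill = $73.08

$73.08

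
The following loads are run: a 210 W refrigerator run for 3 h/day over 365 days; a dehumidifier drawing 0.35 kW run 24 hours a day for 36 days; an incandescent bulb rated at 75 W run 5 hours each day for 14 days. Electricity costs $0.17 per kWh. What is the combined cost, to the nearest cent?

refrigerator: Runtime = 3 h/day × 365 days = 1095 h
refrigerator: 0.21 kW × 1095 h = 229.95 kWh
dehumidifier: Runtime = 24 h × 36 = 864 h
dehumidifier: 0.35 kW × 864 h = 302.4 kWh
incandescent bulb: Runtime = 5 h/day × 14 days = 70 h
incandescent bulb: 0.075 kW × 70 h = 5.25 kWh
Total energy = 537.6 kWh
Cost = 537.6 × $0.17 = $91.39

$91.39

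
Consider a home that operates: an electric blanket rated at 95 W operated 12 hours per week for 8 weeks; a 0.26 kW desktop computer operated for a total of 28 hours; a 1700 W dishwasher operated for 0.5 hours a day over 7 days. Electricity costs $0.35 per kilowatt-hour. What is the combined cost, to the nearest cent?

electric blanket: Runtime = 12 h/week × 8 weeks = 96 h
electric blanket: 0.095 kW × 96 h = 9.12 kWh
desktop computer: 0.26 kW × 28 h = 7.28 kWh
dishwasher: Runtime = 0.5 h/day × 7 days = 3.5 h
dishwasher: 1.7 kW × 3.5 h = 5.95 kWh
Total energy = 22.35 kWh
Cost = 22.35 × $0.35 = $7.82

$7.82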